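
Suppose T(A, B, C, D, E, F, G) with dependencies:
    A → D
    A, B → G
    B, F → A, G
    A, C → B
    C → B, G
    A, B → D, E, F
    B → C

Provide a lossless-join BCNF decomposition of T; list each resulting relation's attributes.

Candidate keys of the original relation: {A, B}, {A, C}, {B, F}, {C, F}.
In {A, B, C, D, E, F, G}, {A} is not a superkey ({A}⁺ restricted to this set is {A, D}), so split on A → D into {A, D} and {A, B, C, E, F, G}.
{A, D}: every determinant is a superkey — BCNF.
In {A, B, C, E, F, G}, {C} is not a superkey ({C}⁺ restricted to this set is {B, C, G}), so split on C → B, G into {B, C, G} and {A, C, E, F}.
{B, C, G}: every determinant is a superkey — BCNF.
{A, C, E, F}: every determinant is a superkey — BCNF.

{A, C, E, F}; {A, D}; {B, C, G}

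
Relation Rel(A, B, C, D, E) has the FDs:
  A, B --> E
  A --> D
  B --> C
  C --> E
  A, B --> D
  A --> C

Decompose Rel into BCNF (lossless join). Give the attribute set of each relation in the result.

Candidate key of the original relation: {A, B}.
{A, B, C, D, E}: {A} determines {A, C, D, E} here but is not a superkey — split on A --> C, D, E, giving {A, C, D, E} and {A, B}.
{A, C, D, E}: {C} determines {C, E} here but is not a superkey — split on C --> E, giving {C, E} and {A, C, D}.
{C, E}: every determinant is a superkey — BCNF.
{A, C, D}: every determinant is a superkey — BCNF.
{A, B}: every determinant is a superkey — BCNF.

{A, B}; {A, C, D}; {C, E}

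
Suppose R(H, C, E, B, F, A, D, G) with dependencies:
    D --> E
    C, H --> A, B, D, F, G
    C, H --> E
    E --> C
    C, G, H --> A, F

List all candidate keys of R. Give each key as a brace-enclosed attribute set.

{C, H}, {D, H}, {E, H}

No FD produces {H}, so it must be in every candidate key.
{C, H}⁺ = {A, B, C, D, E, F, G, H} — all of the relation — so {C, H} is a candidate key.
{D, H}⁺ = {A, B, C, D, E, F, G, H} — all of the relation — so {D, H} is a candidate key.
{E, H}⁺ = {A, B, C, D, E, F, G, H} — all of the relation — so {E, H} is a candidate key.
No proper subset of any of these is a key, and no other minimal superkey exists.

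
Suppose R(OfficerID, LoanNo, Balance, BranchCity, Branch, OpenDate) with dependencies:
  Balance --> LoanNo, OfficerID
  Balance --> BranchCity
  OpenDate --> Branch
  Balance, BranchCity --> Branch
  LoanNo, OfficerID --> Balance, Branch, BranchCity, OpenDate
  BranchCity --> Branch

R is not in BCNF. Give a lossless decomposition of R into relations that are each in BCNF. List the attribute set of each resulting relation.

{Balance, BranchCity, LoanNo, OfficerID, OpenDate}; {Branch, OpenDate}

Candidate keys of the original relation: {Balance}, {LoanNo, OfficerID}.
Within {Balance, Branch, BranchCity, LoanNo, OfficerID, OpenDate}: {OpenDate}⁺ ∩ {Balance, Branch, BranchCity, LoanNo, OfficerID, OpenDate} = {Branch, OpenDate}, not the whole set, so OpenDate --> Branch violates BCNF; decompose into {Branch, OpenDate} and {Balance, BranchCity, LoanNo, OfficerID, OpenDate}.
{Branch, OpenDate} has no BCNF violation.
{Balance, BranchCity, LoanNo, OfficerID, OpenDate} has no BCNF violation.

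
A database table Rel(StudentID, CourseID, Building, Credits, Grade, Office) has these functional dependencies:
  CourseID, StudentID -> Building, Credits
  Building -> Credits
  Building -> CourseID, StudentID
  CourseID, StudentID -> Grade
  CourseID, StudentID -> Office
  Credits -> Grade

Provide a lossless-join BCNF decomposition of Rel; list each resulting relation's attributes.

{Building, CourseID, Credits, Office, StudentID}; {Credits, Grade}

Candidate keys of the original relation: {Building}, {CourseID, StudentID}.
In {Building, CourseID, Credits, Grade, Office, StudentID}, {Credits} is not a superkey ({Credits}⁺ restricted to this set is {Credits, Grade}), so split on Credits -> Grade into {Credits, Grade} and {Building, CourseID, Credits, Office, StudentID}.
{Credits, Grade} has no BCNF violation.
{Building, CourseID, Credits, Office, StudentID} has no BCNF violation.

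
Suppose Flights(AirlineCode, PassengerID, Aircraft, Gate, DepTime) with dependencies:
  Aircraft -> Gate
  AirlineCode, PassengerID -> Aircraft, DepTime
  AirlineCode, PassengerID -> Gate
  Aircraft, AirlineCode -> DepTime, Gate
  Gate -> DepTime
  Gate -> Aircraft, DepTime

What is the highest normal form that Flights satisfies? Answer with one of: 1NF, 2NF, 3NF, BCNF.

Candidate key: {AirlineCode, PassengerID}. Prime attributes: {AirlineCode, PassengerID}.
For Aircraft -> Gate we have {Aircraft}⁺ = {Aircraft, DepTime, Gate}; {Aircraft} is not a superkey, so BCNF fails.
Aircraft -> Gate has non-prime {Gate} on the right and a non-superkey on the left, so 3NF fails.
Checking every proper subset of each key, none determines a non-prime attribute — 2NF is satisfied.

2NF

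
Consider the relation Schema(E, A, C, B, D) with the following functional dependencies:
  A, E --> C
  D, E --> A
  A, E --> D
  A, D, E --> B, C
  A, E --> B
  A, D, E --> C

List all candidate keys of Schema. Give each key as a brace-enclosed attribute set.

{A, E}, {D, E}

{E} never appears on the right of any FD, so every key must include it.
{A, E} is a candidate key since {A, E}⁺ = {A, B, C, D, E} covers every attribute.
{D, E} is a candidate key since {D, E}⁺ = {A, B, C, D, E} covers every attribute.
No proper subset of any of these is a key, and no other minimal superkey exists.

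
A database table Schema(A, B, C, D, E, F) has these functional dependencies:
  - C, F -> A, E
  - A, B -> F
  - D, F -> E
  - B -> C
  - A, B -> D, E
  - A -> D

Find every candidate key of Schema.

{A, B}, {B, F}

Attributes never on any right-hand side: {B} — every candidate key must contain it.
Closure of {A, B} is {A, B, C, D, E, F}, the whole schema; {A, B} is a candidate key.
Closure of {B, F} is {A, B, C, D, E, F}, the whole schema; {B, F} is a candidate key.
Any other superkey properly contains one of these, so there are no further candidate keys.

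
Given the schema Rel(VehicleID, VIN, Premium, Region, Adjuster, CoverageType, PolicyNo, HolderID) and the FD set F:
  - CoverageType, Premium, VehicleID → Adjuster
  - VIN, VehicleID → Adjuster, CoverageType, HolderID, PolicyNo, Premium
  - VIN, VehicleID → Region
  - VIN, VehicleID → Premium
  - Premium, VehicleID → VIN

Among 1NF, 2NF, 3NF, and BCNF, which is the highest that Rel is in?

Candidate keys: {Premium, VehicleID}, {VIN, VehicleID}. Prime attributes: {Premium, VIN, VehicleID}.
Each dependency's left side is a superkey — BCNF holds.

BCNF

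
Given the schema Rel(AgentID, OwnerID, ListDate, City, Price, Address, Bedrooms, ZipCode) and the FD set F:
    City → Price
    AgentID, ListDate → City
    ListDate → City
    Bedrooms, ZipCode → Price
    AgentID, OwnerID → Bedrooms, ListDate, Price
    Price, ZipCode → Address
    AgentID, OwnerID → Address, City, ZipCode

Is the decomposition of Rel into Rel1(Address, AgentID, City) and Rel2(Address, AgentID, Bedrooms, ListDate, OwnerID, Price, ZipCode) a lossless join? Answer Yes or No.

The shared attributes are {Address, AgentID} and {Address, AgentID}⁺ = {Address, AgentID}.
Neither Rel1 nor Rel2 is contained in that closure, so the decomposition is lossy.

No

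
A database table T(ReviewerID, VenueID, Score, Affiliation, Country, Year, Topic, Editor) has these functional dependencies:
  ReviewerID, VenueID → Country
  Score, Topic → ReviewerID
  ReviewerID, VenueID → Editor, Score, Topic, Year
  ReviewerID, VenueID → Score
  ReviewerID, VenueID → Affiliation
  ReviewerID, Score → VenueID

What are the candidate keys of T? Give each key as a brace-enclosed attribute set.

{ReviewerID, Score} is a candidate key since {ReviewerID, Score}⁺ = {Affiliation, Country, Editor, ReviewerID, Score, Topic, VenueID, Year} covers every attribute.
{ReviewerID, VenueID} is a candidate key since {ReviewerID, VenueID}⁺ = {Affiliation, Country, Editor, ReviewerID, Score, Topic, VenueID, Year} covers every attribute.
{Score, Topic} is a candidate key since {Score, Topic}⁺ = {Affiliation, Country, Editor, ReviewerID, Score, Topic, VenueID, Year} covers every attribute.
No proper subset of any of these is a key, and no other minimal superkey exists.

{ReviewerID, Score}, {ReviewerID, VenueID}, {Score, Topic}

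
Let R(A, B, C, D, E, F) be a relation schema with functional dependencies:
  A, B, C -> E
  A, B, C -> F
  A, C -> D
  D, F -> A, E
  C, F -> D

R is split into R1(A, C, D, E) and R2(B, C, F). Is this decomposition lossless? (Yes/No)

No

Common attributes: {C}; their closure is {C}.
The closure covers neither R1 nor R2 entirely; the join is not lossless.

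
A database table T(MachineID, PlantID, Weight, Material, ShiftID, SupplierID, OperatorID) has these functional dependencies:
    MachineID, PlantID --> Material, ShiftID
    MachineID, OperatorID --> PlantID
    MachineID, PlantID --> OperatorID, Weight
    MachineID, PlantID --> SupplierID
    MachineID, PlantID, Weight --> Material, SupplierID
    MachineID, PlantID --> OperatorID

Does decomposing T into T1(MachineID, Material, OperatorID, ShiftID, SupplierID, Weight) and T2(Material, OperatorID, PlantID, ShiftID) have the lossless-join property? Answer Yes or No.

Common attributes: {Material, OperatorID, ShiftID}; their closure is {Material, OperatorID, ShiftID}.
Neither T1 nor T2 is contained in that closure, so the decomposition is lossy.

No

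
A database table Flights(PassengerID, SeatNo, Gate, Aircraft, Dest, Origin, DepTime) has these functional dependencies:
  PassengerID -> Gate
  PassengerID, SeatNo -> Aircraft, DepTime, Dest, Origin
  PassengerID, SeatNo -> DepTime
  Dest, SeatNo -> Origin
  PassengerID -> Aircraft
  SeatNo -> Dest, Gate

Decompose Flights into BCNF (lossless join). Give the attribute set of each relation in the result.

Candidate key of the original relation: {PassengerID, SeatNo}.
Within {Aircraft, DepTime, Dest, Gate, Origin, PassengerID, SeatNo}: {PassengerID}⁺ ∩ {Aircraft, DepTime, Dest, Gate, Origin, PassengerID, SeatNo} = {Aircraft, Gate, PassengerID}, not the whole set, so PassengerID -> Aircraft, Gate violates BCNF; decompose into {Aircraft, Gate, PassengerID} and {DepTime, Dest, Origin, PassengerID, SeatNo}.
{Aircraft, Gate, PassengerID}: every determinant is a superkey — BCNF.
Within {DepTime, Dest, Origin, PassengerID, SeatNo}: {Dest, SeatNo}⁺ ∩ {DepTime, Dest, Origin, PassengerID, SeatNo} = {Dest, Origin, SeatNo}, not the whole set, so Dest, SeatNo -> Origin violates BCNF; decompose into {Dest, Origin, SeatNo} and {DepTime, Dest, PassengerID, SeatNo}.
{Dest, Origin, SeatNo}: every determinant is a superkey — BCNF.
Within {DepTime, Dest, PassengerID, SeatNo}: {SeatNo}⁺ ∩ {DepTime, Dest, PassengerID, SeatNo} = {Dest, SeatNo}, not the whole set, so SeatNo -> Dest violates BCNF; decompose into {Dest, SeatNo} and {DepTime, PassengerID, SeatNo}.
{Dest, SeatNo}: every determinant is a superkey — BCNF.
{DepTime, PassengerID, SeatNo}: every determinant is a superkey — BCNF.

{Aircraft, Gate, PassengerID}; {DepTime, PassengerID, SeatNo}; {Dest, Origin, SeatNo}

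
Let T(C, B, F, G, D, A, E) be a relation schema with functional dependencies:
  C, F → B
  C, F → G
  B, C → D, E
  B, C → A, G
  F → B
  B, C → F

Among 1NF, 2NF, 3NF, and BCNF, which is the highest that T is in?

3NF

Candidate keys: {B, C}, {C, F}. Prime attributes: {B, C, F}.
For F → B we have {F}⁺ = {B, F}; {F} is not a superkey, so BCNF fails.
Its right-hand attributes {B} are all prime, as are those of every other non-superkey FD — the relation is in 3NF.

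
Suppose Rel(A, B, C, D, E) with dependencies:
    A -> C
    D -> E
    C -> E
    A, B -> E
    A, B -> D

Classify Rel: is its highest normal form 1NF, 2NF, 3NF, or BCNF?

Candidate key: {A, B}. Prime attributes: {A, B}.
A -> C: {A}⁺ = {A, C, E}, which is not all of the attributes, so the left side is not a superkey — BCNF is violated.
Because {C} is non-prime and the left side of A -> C is not a superkey, the relation is not in 3NF.
The proper key subset {A} of {A, B} determines non-prime {C, E}, so the relation is not even in 2NF.

1NF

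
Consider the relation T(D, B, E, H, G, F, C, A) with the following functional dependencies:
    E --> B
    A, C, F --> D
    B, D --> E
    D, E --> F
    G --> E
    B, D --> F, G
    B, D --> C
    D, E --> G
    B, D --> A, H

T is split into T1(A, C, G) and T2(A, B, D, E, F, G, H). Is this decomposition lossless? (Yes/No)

Common attributes: {A, G}; their closure is {A, B, E, G}.
Neither T1 nor T2 is contained in that closure, so the decomposition is lossy.

No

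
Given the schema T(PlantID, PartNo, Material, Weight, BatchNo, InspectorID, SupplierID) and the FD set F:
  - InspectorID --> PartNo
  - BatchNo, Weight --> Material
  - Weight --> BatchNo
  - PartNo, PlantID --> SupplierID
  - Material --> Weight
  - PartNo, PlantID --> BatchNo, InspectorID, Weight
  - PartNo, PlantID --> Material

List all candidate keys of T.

No FD produces {PlantID}, so it must be in every candidate key.
{InspectorID, PlantID}⁺ = {BatchNo, InspectorID, Material, PartNo, PlantID, SupplierID, Weight} — all of the relation — so {InspectorID, PlantID} is a candidate key.
{PartNo, PlantID}⁺ = {BatchNo, InspectorID, Material, PartNo, PlantID, SupplierID, Weight} — all of the relation — so {PartNo, PlantID} is a candidate key.
These are minimal and exhaustive — every other superkey contains one of them.

{InspectorID, PlantID}, {PartNo, PlantID}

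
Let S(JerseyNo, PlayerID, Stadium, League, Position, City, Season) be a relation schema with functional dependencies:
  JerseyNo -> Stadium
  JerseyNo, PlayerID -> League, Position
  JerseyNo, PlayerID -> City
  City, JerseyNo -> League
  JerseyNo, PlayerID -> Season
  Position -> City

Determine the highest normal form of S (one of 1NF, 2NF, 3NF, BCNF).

1NF

Candidate key: {JerseyNo, PlayerID}. Prime attributes: {JerseyNo, PlayerID}.
For JerseyNo -> Stadium we have {JerseyNo}⁺ = {JerseyNo, Stadium}; {JerseyNo} is not a superkey, so BCNF fails.
Because {Stadium} is non-prime and the left side of JerseyNo -> Stadium is not a superkey, the relation is not in 3NF.
{JerseyNo} is a proper subset of the key {JerseyNo, PlayerID}, and {JerseyNo}⁺ contains the non-prime attribute {Stadium} — a partial dependency, so 2NF is violated.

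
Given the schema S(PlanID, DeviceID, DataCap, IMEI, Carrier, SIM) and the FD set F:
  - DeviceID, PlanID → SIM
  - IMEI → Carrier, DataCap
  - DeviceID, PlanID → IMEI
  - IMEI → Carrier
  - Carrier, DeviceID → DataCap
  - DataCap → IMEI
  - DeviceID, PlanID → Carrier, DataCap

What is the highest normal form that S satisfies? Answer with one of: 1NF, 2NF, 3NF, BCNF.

Candidate key: {DeviceID, PlanID}. Prime attributes: {DeviceID, PlanID}.
IMEI → Carrier, DataCap breaks BCNF: {IMEI}⁺ = {Carrier, DataCap, IMEI}, so {IMEI} is not a superkey.
IMEI → Carrier, DataCap has non-prime {Carrier, DataCap} on the right and a non-superkey on the left, so 3NF fails.
No non-prime attribute depends on a proper subset of any candidate key, so 2NF holds.

2NF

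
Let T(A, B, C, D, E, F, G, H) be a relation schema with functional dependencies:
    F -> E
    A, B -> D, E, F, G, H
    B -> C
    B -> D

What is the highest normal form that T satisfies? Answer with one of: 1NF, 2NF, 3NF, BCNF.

Candidate key: {A, B}. Prime attributes: {A, B}.
For F -> E we have {F}⁺ = {E, F}; {F} is not a superkey, so BCNF fails.
F -> E has non-prime {E} on the right and a non-superkey on the left, so 3NF fails.
Since {B} ⊂ {A, B} and {B}⁺ ⊇ {C, D} with {C, D} non-prime, there is a partial dependency; 2NF fails.

1NF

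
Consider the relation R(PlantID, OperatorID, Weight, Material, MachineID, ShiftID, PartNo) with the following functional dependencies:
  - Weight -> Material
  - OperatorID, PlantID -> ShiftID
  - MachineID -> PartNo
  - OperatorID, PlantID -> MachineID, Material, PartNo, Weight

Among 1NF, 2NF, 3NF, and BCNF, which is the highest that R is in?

2NF

Candidate key: {OperatorID, PlantID}. Prime attributes: {OperatorID, PlantID}.
For Weight -> Material we have {Weight}⁺ = {Material, Weight}; {Weight} is not a superkey, so BCNF fails.
Because {Material} is non-prime and the left side of Weight -> Material is not a superkey, the relation is not in 3NF.
Checking every proper subset of each key, none determines a non-prime attribute — 2NF is satisfied.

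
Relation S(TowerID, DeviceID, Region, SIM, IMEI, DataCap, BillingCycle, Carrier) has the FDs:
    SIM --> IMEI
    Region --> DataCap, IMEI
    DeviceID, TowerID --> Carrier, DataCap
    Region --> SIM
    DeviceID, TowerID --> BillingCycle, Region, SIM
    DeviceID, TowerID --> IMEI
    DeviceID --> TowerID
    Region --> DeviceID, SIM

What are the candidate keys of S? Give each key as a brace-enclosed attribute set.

Closure of {DeviceID} is {BillingCycle, Carrier, DataCap, DeviceID, IMEI, Region, SIM, TowerID}, the whole schema; {DeviceID} is a candidate key.
Closure of {Region} is {BillingCycle, Carrier, DataCap, DeviceID, IMEI, Region, SIM, TowerID}, the whole schema; {Region} is a candidate key.
These are minimal and exhaustive — every other superkey contains one of them.

{DeviceID}, {Region}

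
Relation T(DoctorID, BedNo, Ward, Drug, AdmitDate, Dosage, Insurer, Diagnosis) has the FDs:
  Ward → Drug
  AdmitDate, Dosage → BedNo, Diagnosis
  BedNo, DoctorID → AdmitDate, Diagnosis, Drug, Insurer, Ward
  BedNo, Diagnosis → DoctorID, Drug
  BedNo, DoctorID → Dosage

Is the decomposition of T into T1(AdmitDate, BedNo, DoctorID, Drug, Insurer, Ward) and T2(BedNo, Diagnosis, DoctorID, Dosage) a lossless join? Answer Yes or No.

The shared attributes are {BedNo, DoctorID} and {BedNo, DoctorID}⁺ = {AdmitDate, BedNo, Diagnosis, DoctorID, Dosage, Drug, Insurer, Ward}.
This includes all of T1, so the common attributes are a superkey of T1 — the join is lossless.

Yes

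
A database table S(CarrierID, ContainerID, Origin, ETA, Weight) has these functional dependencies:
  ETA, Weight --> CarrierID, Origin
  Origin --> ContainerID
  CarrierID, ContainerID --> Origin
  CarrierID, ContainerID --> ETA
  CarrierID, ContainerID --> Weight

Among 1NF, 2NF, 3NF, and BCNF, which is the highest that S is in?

3NF

Candidate keys: {CarrierID, ContainerID}, {CarrierID, Origin}, {ETA, Weight}. Prime attributes: {CarrierID, ContainerID, ETA, Origin, Weight}.
Origin --> ContainerID breaks BCNF: {Origin}⁺ = {ContainerID, Origin}, so {Origin} is not a superkey.
But every attribute on its right side ({ContainerID}) is prime, and the same holds for every other non-superkey FD, so 3NF still holds.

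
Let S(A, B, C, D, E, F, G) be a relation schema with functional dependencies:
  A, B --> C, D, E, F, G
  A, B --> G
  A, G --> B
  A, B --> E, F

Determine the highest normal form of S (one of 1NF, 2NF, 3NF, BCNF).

Candidate keys: {A, B}, {A, G}. Prime attributes: {A, B, G}.
Every FD has a superkey on the left, so the relation is in BCNF.

BCNF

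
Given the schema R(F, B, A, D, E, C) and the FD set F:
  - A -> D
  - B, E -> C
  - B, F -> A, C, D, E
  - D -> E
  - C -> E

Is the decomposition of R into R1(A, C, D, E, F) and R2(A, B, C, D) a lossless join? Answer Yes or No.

No

R1 ∩ R2 = {A, C, D}; its closure under F is {A, C, D, E}.
Neither R1 nor R2 is contained in that closure, so the decomposition is lossy.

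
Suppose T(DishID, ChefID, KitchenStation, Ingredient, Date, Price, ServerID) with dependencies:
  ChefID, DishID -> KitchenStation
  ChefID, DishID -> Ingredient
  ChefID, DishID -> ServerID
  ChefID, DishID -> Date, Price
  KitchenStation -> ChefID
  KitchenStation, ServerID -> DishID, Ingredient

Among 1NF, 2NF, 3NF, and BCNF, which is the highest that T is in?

3NF

Candidate keys: {ChefID, DishID}, {DishID, KitchenStation}, {KitchenStation, ServerID}. Prime attributes: {ChefID, DishID, KitchenStation, ServerID}.
For KitchenStation -> ChefID we have {KitchenStation}⁺ = {ChefID, KitchenStation}; {KitchenStation} is not a superkey, so BCNF fails.
Its right-hand attributes {ChefID} are all prime, as are those of every other non-superkey FD — the relation is in 3NF.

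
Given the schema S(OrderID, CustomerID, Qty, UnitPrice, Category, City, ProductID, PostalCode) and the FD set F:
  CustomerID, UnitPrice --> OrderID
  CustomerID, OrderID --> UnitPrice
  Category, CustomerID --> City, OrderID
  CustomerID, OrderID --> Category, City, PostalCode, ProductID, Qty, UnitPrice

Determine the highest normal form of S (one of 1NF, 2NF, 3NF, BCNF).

Candidate keys: {Category, CustomerID}, {CustomerID, OrderID}, {CustomerID, UnitPrice}. Prime attributes: {Category, CustomerID, OrderID, UnitPrice}.
Each dependency's left side is a superkey — BCNF holds.

BCNF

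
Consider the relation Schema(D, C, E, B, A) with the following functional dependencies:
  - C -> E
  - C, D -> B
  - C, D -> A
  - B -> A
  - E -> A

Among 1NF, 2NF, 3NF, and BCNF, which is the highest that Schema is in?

1NF

Candidate key: {C, D}. Prime attributes: {C, D}.
C -> E breaks BCNF: {C}⁺ = {A, C, E}, so {C} is not a superkey.
C -> E has non-prime {E} on the right and a non-superkey on the left, so 3NF fails.
{C} is a proper subset of the key {C, D}, and {C}⁺ contains the non-prime attributes {A, E} — a partial dependency, so 2NF is violated.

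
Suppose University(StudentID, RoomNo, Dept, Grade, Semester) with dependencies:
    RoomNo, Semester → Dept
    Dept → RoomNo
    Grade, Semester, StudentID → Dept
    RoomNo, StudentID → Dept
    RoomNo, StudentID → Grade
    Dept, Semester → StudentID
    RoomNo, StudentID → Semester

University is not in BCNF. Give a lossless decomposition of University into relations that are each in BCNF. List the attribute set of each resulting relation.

{Dept, Grade, Semester, StudentID}; {Dept, RoomNo}

Candidate keys of the original relation: {Dept, Semester}, {Dept, StudentID}, {Grade, Semester, StudentID}, {RoomNo, Semester}, {RoomNo, StudentID}.
{Dept, Grade, RoomNo, Semester, StudentID}: {Dept} determines {Dept, RoomNo} here but is not a superkey — split on Dept → RoomNo, giving {Dept, RoomNo} and {Dept, Grade, Semester, StudentID}.
{Dept, RoomNo} has no BCNF violation.
{Dept, Grade, Semester, StudentID} has no BCNF violation.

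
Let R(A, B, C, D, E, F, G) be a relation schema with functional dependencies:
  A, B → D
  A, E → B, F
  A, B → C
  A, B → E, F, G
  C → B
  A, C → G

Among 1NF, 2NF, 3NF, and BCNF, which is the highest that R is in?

3NF

Candidate keys: {A, B}, {A, C}, {A, E}. Prime attributes: {A, B, C, E}.
C → B breaks BCNF: {C}⁺ = {B, C}, so {C} is not a superkey.
But every attribute on its right side ({B}) is prime, and the same holds for every other non-superkey FD, so 3NF still holds.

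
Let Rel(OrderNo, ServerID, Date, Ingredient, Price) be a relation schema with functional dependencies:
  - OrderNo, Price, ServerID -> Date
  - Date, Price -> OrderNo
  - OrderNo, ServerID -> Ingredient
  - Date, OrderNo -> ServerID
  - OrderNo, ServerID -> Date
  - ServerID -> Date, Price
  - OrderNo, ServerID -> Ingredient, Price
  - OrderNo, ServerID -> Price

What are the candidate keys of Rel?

{ServerID} is a candidate key since {ServerID}⁺ = {Date, Ingredient, OrderNo, Price, ServerID} covers every attribute.
{Date, OrderNo} is a candidate key since {Date, OrderNo}⁺ = {Date, Ingredient, OrderNo, Price, ServerID} covers every attribute.
{Date, Price} is a candidate key since {Date, Price}⁺ = {Date, Ingredient, OrderNo, Price, ServerID} covers every attribute.
These are minimal and exhaustive — every other superkey contains one of them.

{Date, OrderNo}, {Date, Price}, {ServerID}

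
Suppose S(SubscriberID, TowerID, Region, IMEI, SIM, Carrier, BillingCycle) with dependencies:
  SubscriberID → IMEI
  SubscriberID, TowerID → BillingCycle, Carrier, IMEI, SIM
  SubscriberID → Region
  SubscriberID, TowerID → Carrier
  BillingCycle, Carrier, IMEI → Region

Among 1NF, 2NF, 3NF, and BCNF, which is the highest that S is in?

1NF

Candidate key: {SubscriberID, TowerID}. Prime attributes: {SubscriberID, TowerID}.
SubscriberID → IMEI: {SubscriberID}⁺ = {IMEI, Region, SubscriberID}, which is not all of the attributes, so the left side is not a superkey — BCNF is violated.
Because {IMEI} is non-prime and the left side of SubscriberID → IMEI is not a superkey, the relation is not in 3NF.
The proper key subset {SubscriberID} of {SubscriberID, TowerID} determines non-prime {IMEI, Region}, so the relation is not even in 2NF.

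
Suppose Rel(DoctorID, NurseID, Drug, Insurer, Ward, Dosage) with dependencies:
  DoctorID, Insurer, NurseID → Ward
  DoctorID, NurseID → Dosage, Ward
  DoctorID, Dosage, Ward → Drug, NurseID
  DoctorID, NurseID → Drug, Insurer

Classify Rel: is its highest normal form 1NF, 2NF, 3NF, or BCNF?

Candidate keys: {DoctorID, Dosage, Ward}, {DoctorID, NurseID}. Prime attributes: {DoctorID, Dosage, NurseID, Ward}.
The left-hand side of every FD is a superkey, so BCNF is satisfied.

BCNF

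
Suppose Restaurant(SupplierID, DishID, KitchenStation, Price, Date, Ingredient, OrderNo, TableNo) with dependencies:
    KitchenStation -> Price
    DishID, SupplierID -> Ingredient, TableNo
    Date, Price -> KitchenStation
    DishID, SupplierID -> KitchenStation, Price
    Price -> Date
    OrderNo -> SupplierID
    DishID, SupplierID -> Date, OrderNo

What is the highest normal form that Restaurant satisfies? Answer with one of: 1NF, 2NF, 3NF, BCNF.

2NF

Candidate keys: {DishID, OrderNo}, {DishID, SupplierID}. Prime attributes: {DishID, OrderNo, SupplierID}.
KitchenStation -> Price: {KitchenStation}⁺ = {Date, KitchenStation, Price}, which is not all of the attributes, so the left side is not a superkey — BCNF is violated.
Because {Price} is non-prime and the left side of KitchenStation -> Price is not a superkey, the relation is not in 3NF.
Checking every proper subset of each key, none determines a non-prime attribute — 2NF is satisfied.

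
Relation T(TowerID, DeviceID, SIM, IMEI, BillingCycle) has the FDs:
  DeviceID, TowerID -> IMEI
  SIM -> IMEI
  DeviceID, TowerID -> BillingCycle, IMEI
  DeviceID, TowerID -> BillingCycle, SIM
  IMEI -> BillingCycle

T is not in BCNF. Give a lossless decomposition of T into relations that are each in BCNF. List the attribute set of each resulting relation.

Candidate key of the original relation: {DeviceID, TowerID}.
In {BillingCycle, DeviceID, IMEI, SIM, TowerID}, {SIM} is not a superkey ({SIM}⁺ restricted to this set is {BillingCycle, IMEI, SIM}), so split on SIM -> BillingCycle, IMEI into {BillingCycle, IMEI, SIM} and {DeviceID, SIM, TowerID}.
In {BillingCycle, IMEI, SIM}, {IMEI} is not a superkey ({IMEI}⁺ restricted to this set is {BillingCycle, IMEI}), so split on IMEI -> BillingCycle into {BillingCycle, IMEI} and {IMEI, SIM}.
{BillingCycle, IMEI} is in BCNF.
{IMEI, SIM} is in BCNF.
{DeviceID, SIM, TowerID} is in BCNF.

{BillingCycle, IMEI}; {DeviceID, SIM, TowerID}; {IMEI, SIM}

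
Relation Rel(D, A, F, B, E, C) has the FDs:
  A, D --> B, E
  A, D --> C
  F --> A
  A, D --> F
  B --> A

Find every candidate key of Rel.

Attributes never on any right-hand side: {D} — every candidate key must contain it.
{A, D} is a candidate key since {A, D}⁺ = {A, B, C, D, E, F} covers every attribute.
{B, D} is a candidate key since {B, D}⁺ = {A, B, C, D, E, F} covers every attribute.
{D, F} is a candidate key since {D, F}⁺ = {A, B, C, D, E, F} covers every attribute.
Any other superkey properly contains one of these, so there are no further candidate keys.

{A, D}, {B, D}, {D, F}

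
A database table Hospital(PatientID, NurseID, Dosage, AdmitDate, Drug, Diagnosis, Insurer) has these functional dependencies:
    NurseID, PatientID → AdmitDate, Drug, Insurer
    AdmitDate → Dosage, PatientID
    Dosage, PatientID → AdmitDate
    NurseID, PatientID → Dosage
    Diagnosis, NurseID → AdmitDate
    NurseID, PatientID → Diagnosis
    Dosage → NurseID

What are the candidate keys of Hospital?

{AdmitDate} is a candidate key since {AdmitDate}⁺ = {AdmitDate, Diagnosis, Dosage, Drug, Insurer, NurseID, PatientID} covers every attribute.
{Diagnosis, Dosage} is a candidate key since {Diagnosis, Dosage}⁺ = {AdmitDate, Diagnosis, Dosage, Drug, Insurer, NurseID, PatientID} covers every attribute.
{Diagnosis, NurseID} is a candidate key since {Diagnosis, NurseID}⁺ = {AdmitDate, Diagnosis, Dosage, Drug, Insurer, NurseID, PatientID} covers every attribute.
{Dosage, PatientID} is a candidate key since {Dosage, PatientID}⁺ = {AdmitDate, Diagnosis, Dosage, Drug, Insurer, NurseID, PatientID} covers every attribute.
{NurseID, PatientID} is a candidate key since {NurseID, PatientID}⁺ = {AdmitDate, Diagnosis, Dosage, Drug, Insurer, NurseID, PatientID} covers every attribute.
No proper subset of any of these is a key, and no other minimal superkey exists.

{AdmitDate}, {Diagnosis, Dosage}, {Diagnosis, NurseID}, {Dosage, PatientID}, {NurseID, PatientID}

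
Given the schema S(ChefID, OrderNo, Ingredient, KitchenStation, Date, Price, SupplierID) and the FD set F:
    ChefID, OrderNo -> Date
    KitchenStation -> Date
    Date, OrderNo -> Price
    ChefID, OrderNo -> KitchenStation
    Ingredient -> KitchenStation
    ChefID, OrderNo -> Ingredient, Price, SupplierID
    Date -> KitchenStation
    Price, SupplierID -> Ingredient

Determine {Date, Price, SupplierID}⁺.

{Date, Ingredient, KitchenStation, Price, SupplierID}

Start with {Date, Price, SupplierID}.
Date -> KitchenStation applies; add {KitchenStation} → now {Date, KitchenStation, Price, SupplierID}.
Price, SupplierID -> Ingredient applies; add {Ingredient} → now {Date, Ingredient, KitchenStation, Price, SupplierID}.
No further FD applies.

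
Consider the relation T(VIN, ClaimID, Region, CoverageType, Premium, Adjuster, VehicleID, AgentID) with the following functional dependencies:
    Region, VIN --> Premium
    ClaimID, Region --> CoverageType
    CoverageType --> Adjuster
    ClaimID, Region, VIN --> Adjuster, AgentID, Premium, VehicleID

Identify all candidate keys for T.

{ClaimID, Region, VIN} never appear on the right of any FD, so every key must include all of them.
{ClaimID, Region, VIN} is a candidate key since {ClaimID, Region, VIN}⁺ = {Adjuster, AgentID, ClaimID, CoverageType, Premium, Region, VIN, VehicleID} covers every attribute.
No smaller or unrelated set reaches every attribute, so there are no other keys.

{ClaimID, Region, VIN}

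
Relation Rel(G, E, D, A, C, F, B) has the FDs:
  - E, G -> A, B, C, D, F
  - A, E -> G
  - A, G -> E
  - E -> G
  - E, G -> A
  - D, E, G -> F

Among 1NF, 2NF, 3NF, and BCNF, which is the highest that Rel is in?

BCNF

Candidate keys: {A, G}, {E}. Prime attributes: {A, E, G}.
Every FD has a superkey on the left, so the relation is in BCNF.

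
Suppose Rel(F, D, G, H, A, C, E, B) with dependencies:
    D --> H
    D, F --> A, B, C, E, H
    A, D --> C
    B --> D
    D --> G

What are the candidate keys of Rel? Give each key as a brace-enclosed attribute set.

{B, F}, {D, F}

{F} never appears on the right of any FD, so every key must include it.
Closure of {B, F} is {A, B, C, D, E, F, G, H}, the whole schema; {B, F} is a candidate key.
Closure of {D, F} is {A, B, C, D, E, F, G, H}, the whole schema; {D, F} is a candidate key.
These are minimal and exhaustive — every other superkey contains one of them.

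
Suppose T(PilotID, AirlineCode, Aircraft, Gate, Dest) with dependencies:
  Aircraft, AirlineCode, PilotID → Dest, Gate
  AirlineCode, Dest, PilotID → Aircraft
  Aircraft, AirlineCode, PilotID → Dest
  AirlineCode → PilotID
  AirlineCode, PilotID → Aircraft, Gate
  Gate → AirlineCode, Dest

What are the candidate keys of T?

{AirlineCode}, {Gate}

Closure of {AirlineCode} is {Aircraft, AirlineCode, Dest, Gate, PilotID}, the whole schema; {AirlineCode} is a candidate key.
Closure of {Gate} is {Aircraft, AirlineCode, Dest, Gate, PilotID}, the whole schema; {Gate} is a candidate key.
These are minimal and exhaustive — every other superkey contains one of them.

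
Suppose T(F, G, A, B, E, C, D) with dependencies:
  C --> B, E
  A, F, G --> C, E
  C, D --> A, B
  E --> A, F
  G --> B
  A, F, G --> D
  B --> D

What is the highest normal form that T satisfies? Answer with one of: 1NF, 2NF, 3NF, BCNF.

1NF

Candidate keys: {A, F, G}, {C, G}, {E, G}. Prime attributes: {A, C, E, F, G}.
C --> B, E breaks BCNF: {C}⁺ = {A, B, C, D, E, F}, so {C} is not a superkey.
Because {B} is non-prime and the left side of C --> B, E is not a superkey, the relation is not in 3NF.
The proper key subset {C} of {C, G} determines non-prime {B, D}, so the relation is not even in 2NF.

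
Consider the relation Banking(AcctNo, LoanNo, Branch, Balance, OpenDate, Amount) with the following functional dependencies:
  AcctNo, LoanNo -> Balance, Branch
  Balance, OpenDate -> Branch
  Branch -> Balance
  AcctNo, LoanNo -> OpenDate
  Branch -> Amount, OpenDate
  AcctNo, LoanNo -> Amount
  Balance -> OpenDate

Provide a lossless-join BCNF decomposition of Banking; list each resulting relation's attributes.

Candidate key of the original relation: {AcctNo, LoanNo}.
In {AcctNo, Amount, Balance, Branch, LoanNo, OpenDate}, {Balance, OpenDate} is not a superkey ({Balance, OpenDate}⁺ restricted to this set is {Amount, Balance, Branch, OpenDate}), so split on Balance, OpenDate -> Amount, Branch into {Amount, Balance, Branch, OpenDate} and {AcctNo, Balance, LoanNo, OpenDate}.
{Amount, Balance, Branch, OpenDate} has no BCNF violation.
In {AcctNo, Balance, LoanNo, OpenDate}, {Balance} is not a superkey ({Balance}⁺ restricted to this set is {Balance, OpenDate}), so split on Balance -> OpenDate into {Balance, OpenDate} and {AcctNo, Balance, LoanNo}.
{Balance, OpenDate} has no BCNF violation.
{AcctNo, Balance, LoanNo} has no BCNF violation.

{AcctNo, Balance, LoanNo}; {Amount, Balance, Branch, OpenDate}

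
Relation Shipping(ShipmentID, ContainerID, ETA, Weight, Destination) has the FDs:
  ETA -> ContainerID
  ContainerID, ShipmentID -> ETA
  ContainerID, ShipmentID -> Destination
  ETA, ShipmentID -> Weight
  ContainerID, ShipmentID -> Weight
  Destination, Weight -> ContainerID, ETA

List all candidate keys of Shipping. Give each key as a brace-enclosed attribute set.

No FD produces {ShipmentID}, so it must be in every candidate key.
{ContainerID, ShipmentID}⁺ = {ContainerID, Destination, ETA, ShipmentID, Weight} — all of the relation — so {ContainerID, ShipmentID} is a candidate key.
{ETA, ShipmentID}⁺ = {ContainerID, Destination, ETA, ShipmentID, Weight} — all of the relation — so {ETA, ShipmentID} is a candidate key.
{Destination, ShipmentID, Weight}⁺ = {ContainerID, Destination, ETA, ShipmentID, Weight} — all of the relation — so {Destination, ShipmentID, Weight} is a candidate key.
Any other superkey properly contains one of these, so there are no further candidate keys.

{ContainerID, ShipmentID}, {Destination, ShipmentID, Weight}, {ETA, ShipmentID}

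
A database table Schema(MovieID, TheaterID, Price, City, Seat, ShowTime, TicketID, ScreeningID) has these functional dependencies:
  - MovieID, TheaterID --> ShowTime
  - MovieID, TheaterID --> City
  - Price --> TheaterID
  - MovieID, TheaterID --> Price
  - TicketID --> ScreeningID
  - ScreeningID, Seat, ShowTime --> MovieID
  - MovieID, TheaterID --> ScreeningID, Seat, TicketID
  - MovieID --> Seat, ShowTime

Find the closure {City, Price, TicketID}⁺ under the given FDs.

{City, Price, ScreeningID, TheaterID, TicketID}

Start with {City, Price, TicketID}.
Price --> TheaterID applies; add {TheaterID} → now {City, Price, TheaterID, TicketID}.
TicketID --> ScreeningID applies; add {ScreeningID} → now {City, Price, ScreeningID, TheaterID, TicketID}.
No further FD applies.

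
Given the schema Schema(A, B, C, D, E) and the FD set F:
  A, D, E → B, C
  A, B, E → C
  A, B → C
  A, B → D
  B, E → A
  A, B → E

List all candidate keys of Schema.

{A, B}⁺ = {A, B, C, D, E}, which is every attribute, so {A, B} is a candidate key.
{B, E}⁺ = {A, B, C, D, E}, which is every attribute, so {B, E} is a candidate key.
{A, D, E}⁺ = {A, B, C, D, E}, which is every attribute, so {A, D, E} is a candidate key.
Any other superkey properly contains one of these, so there are no further candidate keys.

{A, B}, {A, D, E}, {B, E}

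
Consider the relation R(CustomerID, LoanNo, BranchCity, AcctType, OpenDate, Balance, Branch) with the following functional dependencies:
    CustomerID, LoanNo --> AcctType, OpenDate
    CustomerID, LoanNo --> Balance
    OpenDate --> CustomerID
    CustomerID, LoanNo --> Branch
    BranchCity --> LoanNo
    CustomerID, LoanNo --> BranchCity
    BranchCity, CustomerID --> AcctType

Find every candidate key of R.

{BranchCity, CustomerID}, {BranchCity, OpenDate}, {CustomerID, LoanNo}, {LoanNo, OpenDate}

{BranchCity, CustomerID}⁺ = {AcctType, Balance, Branch, BranchCity, CustomerID, LoanNo, OpenDate} — all of the relation — so {BranchCity, CustomerID} is a candidate key.
{BranchCity, OpenDate}⁺ = {AcctType, Balance, Branch, BranchCity, CustomerID, LoanNo, OpenDate} — all of the relation — so {BranchCity, OpenDate} is a candidate key.
{CustomerID, LoanNo}⁺ = {AcctType, Balance, Branch, BranchCity, CustomerID, LoanNo, OpenDate} — all of the relation — so {CustomerID, LoanNo} is a candidate key.
{LoanNo, OpenDate}⁺ = {AcctType, Balance, Branch, BranchCity, CustomerID, LoanNo, OpenDate} — all of the relation — so {LoanNo, OpenDate} is a candidate key.
These are minimal and exhaustive — every other superkey contains one of them.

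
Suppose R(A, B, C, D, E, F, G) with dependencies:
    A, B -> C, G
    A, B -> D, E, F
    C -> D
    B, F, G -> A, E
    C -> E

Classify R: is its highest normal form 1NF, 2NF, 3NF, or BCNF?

2NF

Candidate keys: {A, B}, {B, F, G}. Prime attributes: {A, B, F, G}.
For C -> D we have {C}⁺ = {C, D, E}; {C} is not a superkey, so BCNF fails.
Because {D} is non-prime and the left side of C -> D is not a superkey, the relation is not in 3NF.
No proper subset of a key has a non-prime attribute in its closure, so there is no partial dependency; 2NF holds.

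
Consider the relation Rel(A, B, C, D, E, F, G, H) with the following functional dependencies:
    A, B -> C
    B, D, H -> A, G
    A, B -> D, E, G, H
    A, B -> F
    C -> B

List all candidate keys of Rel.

Closure of {A, B} is {A, B, C, D, E, F, G, H}, the whole schema; {A, B} is a candidate key.
Closure of {A, C} is {A, B, C, D, E, F, G, H}, the whole schema; {A, C} is a candidate key.
Closure of {B, D, H} is {A, B, C, D, E, F, G, H}, the whole schema; {B, D, H} is a candidate key.
Closure of {C, D, H} is {A, B, C, D, E, F, G, H}, the whole schema; {C, D, H} is a candidate key.
Any other superkey properly contains one of these, so there are no further candidate keys.

{A, B}, {A, C}, {B, D, H}, {C, D, H}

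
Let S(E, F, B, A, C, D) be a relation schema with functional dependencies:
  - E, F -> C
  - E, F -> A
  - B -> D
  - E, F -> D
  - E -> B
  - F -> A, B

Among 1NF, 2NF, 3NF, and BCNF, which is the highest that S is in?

1NF

Candidate key: {E, F}. Prime attributes: {E, F}.
B -> D: {B}⁺ = {B, D}, which is not all of the attributes, so the left side is not a superkey — BCNF is violated.
B -> D has non-prime {D} on the right and a non-superkey on the left, so 3NF fails.
Since {E} ⊂ {E, F} and {E}⁺ ⊇ {B, D} with {B, D} non-prime, there is a partial dependency; 2NF fails.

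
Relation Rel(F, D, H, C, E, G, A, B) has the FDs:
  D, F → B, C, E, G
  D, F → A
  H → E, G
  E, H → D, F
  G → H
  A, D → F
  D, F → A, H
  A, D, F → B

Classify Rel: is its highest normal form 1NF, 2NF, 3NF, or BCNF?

BCNF

Candidate keys: {A, D}, {D, F}, {G}, {H}. Prime attributes: {A, D, F, G, H}.
The left-hand side of every FD is a superkey, so BCNF is satisfied.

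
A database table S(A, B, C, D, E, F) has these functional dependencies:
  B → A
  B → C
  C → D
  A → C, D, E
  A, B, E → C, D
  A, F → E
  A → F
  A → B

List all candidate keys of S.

{A}⁺ = {A, B, C, D, E, F} — all of the relation — so {A} is a candidate key.
{B}⁺ = {A, B, C, D, E, F} — all of the relation — so {B} is a candidate key.
Any other superkey properly contains one of these, so there are no further candidate keys.

{A}, {B}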